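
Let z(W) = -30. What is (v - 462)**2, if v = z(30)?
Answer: 242064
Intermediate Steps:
v = -30
(v - 462)**2 = (-30 - 462)**2 = (-492)**2 = 242064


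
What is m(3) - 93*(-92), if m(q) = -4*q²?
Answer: 8520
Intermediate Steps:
m(3) - 93*(-92) = -4*3² - 93*(-92) = -4*9 + 8556 = -36 + 8556 = 8520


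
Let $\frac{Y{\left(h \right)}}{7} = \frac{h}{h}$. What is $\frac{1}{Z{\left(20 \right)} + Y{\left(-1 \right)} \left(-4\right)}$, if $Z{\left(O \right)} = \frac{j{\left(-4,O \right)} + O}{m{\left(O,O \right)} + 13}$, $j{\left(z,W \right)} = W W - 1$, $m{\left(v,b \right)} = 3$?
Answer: $- \frac{16}{29} \approx -0.55172$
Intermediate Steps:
$Y{\left(h \right)} = 7$ ($Y{\left(h \right)} = 7 \frac{h}{h} = 7 \cdot 1 = 7$)
$j{\left(z,W \right)} = -1 + W^{2}$ ($j{\left(z,W \right)} = W^{2} - 1 = -1 + W^{2}$)
$Z{\left(O \right)} = - \frac{1}{16} + \frac{O}{16} + \frac{O^{2}}{16}$ ($Z{\left(O \right)} = \frac{\left(-1 + O^{2}\right) + O}{3 + 13} = \frac{-1 + O + O^{2}}{16} = \left(-1 + O + O^{2}\right) \frac{1}{16} = - \frac{1}{16} + \frac{O}{16} + \frac{O^{2}}{16}$)
$\frac{1}{Z{\left(20 \right)} + Y{\left(-1 \right)} \left(-4\right)} = \frac{1}{\left(- \frac{1}{16} + \frac{1}{16} \cdot 20 + \frac{20^{2}}{16}\right) + 7 \left(-4\right)} = \frac{1}{\left(- \frac{1}{16} + \frac{5}{4} + \frac{1}{16} \cdot 400\right) - 28} = \frac{1}{\left(- \frac{1}{16} + \frac{5}{4} + 25\right) - 28} = \frac{1}{\frac{419}{16} - 28} = \frac{1}{- \frac{29}{16}} = - \frac{16}{29}$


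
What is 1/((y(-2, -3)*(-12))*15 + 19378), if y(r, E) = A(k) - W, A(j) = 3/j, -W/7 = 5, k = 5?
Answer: 1/12970 ≈ 7.7101e-5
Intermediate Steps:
W = -35 (W = -7*5 = -35)
y(r, E) = 178/5 (y(r, E) = 3/5 - 1*(-35) = 3*(⅕) + 35 = ⅗ + 35 = 178/5)
1/((y(-2, -3)*(-12))*15 + 19378) = 1/(((178/5)*(-12))*15 + 19378) = 1/(-2136/5*15 + 19378) = 1/(-6408 + 19378) = 1/12970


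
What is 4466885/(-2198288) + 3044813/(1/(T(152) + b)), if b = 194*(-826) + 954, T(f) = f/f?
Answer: -1066181150576724501/2198288 ≈ -4.8501e+11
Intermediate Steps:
T(f) = 1
b = -159290 (b = -160244 + 954 = -159290)
4466885/(-2198288) + 3044813/(1/(T(152) + b)) = 4466885/(-2198288) + 3044813/(1/(1 - 159290)) = 4466885*(-1/2198288) + 3044813/(1/(-159289)) = -4466885/2198288 + 3044813/(-1/159289) = -4466885/2198288 + 3044813*(-159289) = -4466885/2198288 - 485005217957 = -1066181150576724501/2198288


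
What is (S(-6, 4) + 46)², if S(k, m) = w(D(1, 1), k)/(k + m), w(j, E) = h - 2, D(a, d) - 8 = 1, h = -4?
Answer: 2401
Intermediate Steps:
D(a, d) = 9 (D(a, d) = 8 + 1 = 9)
w(j, E) = -6 (w(j, E) = -4 - 2 = -6)
S(k, m) = -6/(k + m)
(S(-6, 4) + 46)² = (-6/(-6 + 4) + 46)² = (-6/(-2) + 46)² = (-6*(-½) + 46)² = (3 + 46)² = 49² = 2401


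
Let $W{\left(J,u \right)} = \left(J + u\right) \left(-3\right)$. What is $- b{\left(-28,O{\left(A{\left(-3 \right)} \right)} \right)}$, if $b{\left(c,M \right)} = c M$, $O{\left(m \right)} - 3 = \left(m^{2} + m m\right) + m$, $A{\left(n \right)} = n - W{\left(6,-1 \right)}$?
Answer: $8484$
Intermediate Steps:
$W{\left(J,u \right)} = - 3 J - 3 u$
$A{\left(n \right)} = 15 + n$ ($A{\left(n \right)} = n - \left(\left(-3\right) 6 - -3\right) = n - \left(-18 + 3\right) = n - -15 = n + 15 = 15 + n$)
$O{\left(m \right)} = 3 + m + 2 m^{2}$ ($O{\left(m \right)} = 3 + \left(\left(m^{2} + m m\right) + m\right) = 3 + \left(\left(m^{2} + m^{2}\right) + m\right) = 3 + \left(2 m^{2} + m\right) = 3 + \left(m + 2 m^{2}\right) = 3 + m + 2 m^{2}$)
$b{\left(c,M \right)} = M c$
$- b{\left(-28,O{\left(A{\left(-3 \right)} \right)} \right)} = - \left(3 + \left(15 - 3\right) + 2 \left(15 - 3\right)^{2}\right) \left(-28\right) = - \left(3 + 12 + 2 \cdot 12^{2}\right) \left(-28\right) = - \left(3 + 12 + 2 \cdot 144\right) \left(-28\right) = - \left(3 + 12 + 288\right) \left(-28\right) = - 303 \left(-28\right) = \left(-1\right) \left(-8484\right) = 8484$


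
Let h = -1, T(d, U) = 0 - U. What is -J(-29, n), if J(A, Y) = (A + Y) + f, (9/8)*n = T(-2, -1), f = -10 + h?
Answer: 352/9 ≈ 39.111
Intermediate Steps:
T(d, U) = -U
f = -11 (f = -10 - 1 = -11)
n = 8/9 (n = 8*(-1*(-1))/9 = (8/9)*1 = 8/9 ≈ 0.88889)
J(A, Y) = -11 + A + Y (J(A, Y) = (A + Y) - 11 = -11 + A + Y)
-J(-29, n) = -(-11 - 29 + 8/9) = -1*(-352/9) = 352/9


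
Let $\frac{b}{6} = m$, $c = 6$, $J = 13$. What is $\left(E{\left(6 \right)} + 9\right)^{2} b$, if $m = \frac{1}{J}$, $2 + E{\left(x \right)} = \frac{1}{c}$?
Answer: $\frac{1849}{78} \approx 23.705$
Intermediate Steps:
$E{\left(x \right)} = - \frac{11}{6}$ ($E{\left(x \right)} = -2 + \frac{1}{6} = - \frac{11}{6}$)
$m = \frac{1}{13} \approx 0.076923$
$b = \frac{6}{13}$ ($b = 6 \cdot \frac{1}{13} = \frac{6}{13} \approx 0.46154$)
$\left(E{\left(6 \right)} + 9\right)^{2} b = \left(- \frac{11}{6} + 9\right)^{2} \cdot \frac{6}{13} = \left(\frac{43}{6}\right)^{2} \cdot \frac{6}{13} = \frac{1849}{36} \cdot \frac{6}{13} = \frac{1849}{78}$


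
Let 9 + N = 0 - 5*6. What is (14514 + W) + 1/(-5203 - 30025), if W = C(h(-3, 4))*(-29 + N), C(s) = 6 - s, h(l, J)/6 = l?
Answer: 453807095/35228 ≈ 12882.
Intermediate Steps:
h(l, J) = 6*l
N = -39 (N = -9 + (0 - 5*6) = -9 + (0 - 30) = -9 - 30 = -39)
W = -1632 (W = (6 - 6*(-3))*(-29 - 39) = (6 - 1*(-18))*(-68) = (6 + 18)*(-68) = 24*(-68) = -1632)
(14514 + W) + 1/(-5203 - 30025) = (14514 - 1632) + 1/(-5203 - 30025) = 12882 + 1/(-35228) = 12882 - 1/35228 = 453807095/35228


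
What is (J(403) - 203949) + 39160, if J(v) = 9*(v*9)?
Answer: -132146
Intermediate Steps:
J(v) = 81*v (J(v) = 9*(9*v) = 81*v)
(J(403) - 203949) + 39160 = (81*403 - 203949) + 39160 = (32643 - 203949) + 39160 = -171306 + 39160 = -132146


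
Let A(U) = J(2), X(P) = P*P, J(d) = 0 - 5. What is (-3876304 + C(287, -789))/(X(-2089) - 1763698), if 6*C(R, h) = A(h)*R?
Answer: -23259259/15601338 ≈ -1.4909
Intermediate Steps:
J(d) = -5
X(P) = P²
A(U) = -5
C(R, h) = -5*R/6 (C(R, h) = (-5*R)/6 = -5*R/6)
(-3876304 + C(287, -789))/(X(-2089) - 1763698) = (-3876304 - ⅚*287)/((-2089)² - 1763698) = (-3876304 - 1435/6)/(4363921 - 1763698) = -23259259/6/2600223 = -23259259/6*1/2600223 = -23259259/15601338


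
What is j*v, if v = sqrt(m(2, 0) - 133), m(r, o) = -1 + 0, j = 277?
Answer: 277*I*sqrt(134) ≈ 3206.5*I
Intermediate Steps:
m(r, o) = -1
v = I*sqrt(134) (v = sqrt(-1 - 133) = sqrt(-134) = I*sqrt(134) ≈ 11.576*I)
j*v = 277*(I*sqrt(134)) = 277*I*sqrt(134)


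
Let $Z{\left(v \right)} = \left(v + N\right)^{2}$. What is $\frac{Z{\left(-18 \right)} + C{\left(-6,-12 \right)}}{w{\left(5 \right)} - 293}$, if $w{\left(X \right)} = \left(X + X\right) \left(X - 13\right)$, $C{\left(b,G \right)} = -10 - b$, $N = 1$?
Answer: $- \frac{285}{373} \approx -0.76408$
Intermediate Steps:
$w{\left(X \right)} = 2 X \left(-13 + X\right)$
$Z{\left(v \right)} = \left(1 + v\right)^{2}$ ($Z{\left(v \right)} = \left(v + 1\right)^{2} = \left(1 + v\right)^{2}$)
$\frac{Z{\left(-18 \right)} + C{\left(-6,-12 \right)}}{w{\left(5 \right)} - 293} = \frac{\left(1 - 18\right)^{2} - 4}{2 \cdot 5 \left(-13 + 5\right) - 293} = \frac{\left(-17\right)^{2} + \left(-10 + 6\right)}{2 \cdot 5 \left(-8\right) - 293} = \frac{289 - 4}{-80 - 293} = \frac{285}{-373} = 285 \left(- \frac{1}{373}\right) = - \frac{285}{373}$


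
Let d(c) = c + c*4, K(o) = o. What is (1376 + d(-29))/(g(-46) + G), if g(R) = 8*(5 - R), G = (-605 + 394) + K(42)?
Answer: 1231/239 ≈ 5.1506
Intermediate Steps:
G = -169 (G = (-605 + 394) + 42 = -211 + 42 = -169)
g(R) = 40 - 8*R
d(c) = 5*c (d(c) = c + 4*c = 5*c)
(1376 + d(-29))/(g(-46) + G) = (1376 + 5*(-29))/((40 - 8*(-46)) - 169) = (1376 - 145)/((40 + 368) - 169) = 1231/(408 - 169) = 1231/239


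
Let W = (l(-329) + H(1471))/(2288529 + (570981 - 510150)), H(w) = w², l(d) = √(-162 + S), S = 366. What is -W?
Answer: -2163841/2349360 - √51/1174680 ≈ -0.92104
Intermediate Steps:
l(d) = 2*√51 (l(d) = √(-162 + 366) = √204 = 2*√51)
W = 2163841/2349360 + √51/1174680 (W = (2*√51 + 1471²)/(2288529 + (570981 - 510150)) = (2*√51 + 2163841)/(2288529 + 60831) = (2163841 + 2*√51)/2349360 = (2163841 + 2*√51)*(1/2349360) = 2163841/2349360 + √51/1174680 ≈ 0.92104)
-W = -(2163841/2349360 + √51/1174680) = -2163841/2349360 - √51/1174680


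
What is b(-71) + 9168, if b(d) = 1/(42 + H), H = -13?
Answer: 265873/29 ≈ 9168.0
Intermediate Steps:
b(d) = 1/29 (b(d) = 1/(42 - 13) = 1/29)
b(-71) + 9168 = 1/29 + 9168 = 265873/29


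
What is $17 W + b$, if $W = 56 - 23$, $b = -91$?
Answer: $470$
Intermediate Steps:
$W = 33$ ($W = 56 - 23 = 33$)
$17 W + b = 17 \cdot 33 - 91 = 561 - 91 = 470$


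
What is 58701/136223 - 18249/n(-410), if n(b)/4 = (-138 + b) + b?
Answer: 2710875759/522006536 ≈ 5.1932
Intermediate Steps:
n(b) = -552 + 8*b (n(b) = 4*((-138 + b) + b) = 4*(-138 + 2*b) = -552 + 8*b)
58701/136223 - 18249/n(-410) = 58701/136223 - 18249/(-552 + 8*(-410)) = 58701*(1/136223) - 18249/(-552 - 3280) = 58701/136223 - 18249/(-3832) = 58701/136223 - 18249*(-1/3832) = 58701/136223 + 18249/3832 = 2710875759/522006536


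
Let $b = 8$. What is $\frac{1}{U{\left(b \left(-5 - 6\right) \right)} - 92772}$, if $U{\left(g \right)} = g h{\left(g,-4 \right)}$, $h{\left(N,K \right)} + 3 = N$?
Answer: $- \frac{1}{84764} \approx -1.1797 \cdot 10^{-5}$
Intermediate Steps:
$h{\left(N,K \right)} = -3 + N$
$U{\left(g \right)} = g \left(-3 + g\right)$
$\frac{1}{U{\left(b \left(-5 - 6\right) \right)} - 92772} = \frac{1}{8 \left(-5 - 6\right) \left(-3 + 8 \left(-5 - 6\right)\right) - 92772} = \frac{1}{8 \left(-11\right) \left(-3 + 8 \left(-11\right)\right) - 92772} = \frac{1}{- 88 \left(-3 - 88\right) - 92772} = \frac{1}{\left(-88\right) \left(-91\right) - 92772} = \frac{1}{8008 - 92772} = \frac{1}{-84764} = - \frac{1}{84764}$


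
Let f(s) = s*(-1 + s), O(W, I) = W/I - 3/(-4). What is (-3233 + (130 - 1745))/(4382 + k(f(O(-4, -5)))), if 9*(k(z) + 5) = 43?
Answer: -10908/9859 ≈ -1.1064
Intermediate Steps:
O(W, I) = ¾ + W/I (O(W, I) = W/I - 3*(-¼) = W/I + ¾ = ¾ + W/I)
k(z) = -2/9 (k(z) = -5 + (⅑)*43 = -5 + 43/9 = -2/9)
(-3233 + (130 - 1745))/(4382 + k(f(O(-4, -5)))) = (-3233 + (130 - 1745))/(4382 - 2/9) = (-3233 - 1615)/(39436/9) = -4848*9/39436 = -10908/9859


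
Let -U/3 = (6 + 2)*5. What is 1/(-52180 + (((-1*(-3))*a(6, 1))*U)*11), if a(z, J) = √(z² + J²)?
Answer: -2609/107126660 + 99*√37/53563330 ≈ -1.3112e-5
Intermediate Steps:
U = -120 (U = -3*(6 + 2)*5 = -24*5 = -3*40 = -120)
a(z, J) = √(J² + z²)
1/(-52180 + (((-1*(-3))*a(6, 1))*U)*11) = 1/(-52180 + (((-1*(-3))*√(1² + 6²))*(-120))*11) = 1/(-52180 + ((3*√(1 + 36))*(-120))*11) = 1/(-52180 + ((3*√37)*(-120))*11) = 1/(-52180 - 360*√37*11) = 1/(-52180 - 3960*√37)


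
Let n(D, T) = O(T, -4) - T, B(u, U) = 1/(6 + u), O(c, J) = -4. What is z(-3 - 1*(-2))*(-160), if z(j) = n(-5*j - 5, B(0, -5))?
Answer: 2000/3 ≈ 666.67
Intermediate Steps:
n(D, T) = -4 - T
z(j) = -25/6 (z(j) = -4 - 1/(6 + 0) = -4 - 1/6 = -25/6)
z(-3 - 1*(-2))*(-160) = -25/6*(-160) = 2000/3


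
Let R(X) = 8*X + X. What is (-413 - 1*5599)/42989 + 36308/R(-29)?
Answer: -53876336/386901 ≈ -139.25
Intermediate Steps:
R(X) = 9*X
(-413 - 1*5599)/42989 + 36308/R(-29) = (-413 - 1*5599)/42989 + 36308/((9*(-29))) = (-413 - 5599)*(1/42989) + 36308/(-261) = -6012*1/42989 + 36308*(-1/261) = -6012/42989 - 1252/9 = -53876336/386901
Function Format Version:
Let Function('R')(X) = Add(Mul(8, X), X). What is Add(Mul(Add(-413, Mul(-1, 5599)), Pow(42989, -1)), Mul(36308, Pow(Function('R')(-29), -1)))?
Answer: Rational(-53876336, 386901) ≈ -139.25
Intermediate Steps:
Function('R')(X) = Mul(9, X)
Add(Mul(Add(-413, Mul(-1, 5599)), Pow(42989, -1)), Mul(36308, Pow(Function('R')(-29), -1))) = Add(Mul(Add(-413, Mul(-1, 5599)), Pow(42989, -1)), Mul(36308, Pow(Mul(9, -29), -1))) = Add(Mul(Add(-413, -5599), Rational(1, 42989)), Mul(36308, Pow(-261, -1))) = Add(Mul(-6012, Rational(1, 42989)), Mul(36308, Rational(-1, 261))) = Add(Rational(-6012, 42989), Rational(-1252, 9)) = Rational(-53876336, 386901)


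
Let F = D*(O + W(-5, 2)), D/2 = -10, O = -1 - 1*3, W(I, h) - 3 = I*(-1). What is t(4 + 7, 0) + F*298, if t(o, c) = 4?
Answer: -23836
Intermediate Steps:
W(I, h) = 3 - I (W(I, h) = 3 + I*(-1) = 3 - I)
O = -4 (O = -1 - 3 = -4)
D = -20 (D = 2*(-10) = -20)
F = -80 (F = -20*(-4 + (3 - 1*(-5))) = -20*(-4 + (3 + 5)) = -20*(-4 + 8) = -20*4 = -80)
t(4 + 7, 0) + F*298 = 4 - 80*298 = 4 - 23840 = -23836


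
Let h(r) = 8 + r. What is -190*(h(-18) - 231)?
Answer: 45790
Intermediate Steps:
-190*(h(-18) - 231) = -190*((8 - 18) - 231) = -190*(-10 - 231) = -190*(-241) = 45790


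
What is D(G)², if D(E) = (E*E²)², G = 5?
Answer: 244140625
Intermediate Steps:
D(E) = E⁶ (D(E) = (E³)² = E⁶)
D(G)² = (5⁶)² = 15625² = 244140625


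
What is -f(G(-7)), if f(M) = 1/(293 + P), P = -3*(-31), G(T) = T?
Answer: -1/386 ≈ -0.0025907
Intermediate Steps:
P = 93
f(M) = 1/386 (f(M) = 1/(293 + 93) = 1/386)
-f(G(-7)) = -1*1/386 = -1/386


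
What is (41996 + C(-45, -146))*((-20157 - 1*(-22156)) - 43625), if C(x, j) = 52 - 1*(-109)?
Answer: -1754827282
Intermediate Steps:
C(x, j) = 161 (C(x, j) = 52 + 109 = 161)
(41996 + C(-45, -146))*((-20157 - 1*(-22156)) - 43625) = (41996 + 161)*((-20157 - 1*(-22156)) - 43625) = 42157*((-20157 + 22156) - 43625) = 42157*(1999 - 43625) = 42157*(-41626) = -1754827282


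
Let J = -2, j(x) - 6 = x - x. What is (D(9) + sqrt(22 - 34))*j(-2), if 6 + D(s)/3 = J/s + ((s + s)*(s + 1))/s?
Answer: 248 + 12*I*sqrt(3) ≈ 248.0 + 20.785*I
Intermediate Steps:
j(x) = 6 (j(x) = 6 + (x - x) = 6 + 0 = 6)
D(s) = -12 - 6/s + 6*s (D(s) = -18 + 3*(-2/s + ((s + s)*(s + 1))/s) = -18 + 3*(-2/s + ((2*s)*(1 + s))/s) = -18 + 3*(-2/s + (2*s*(1 + s))/s) = -18 + 3*(-2/s + (2 + 2*s)) = -18 + 3*(2 - 2/s + 2*s) = -18 + (6 - 6/s + 6*s) = -12 - 6/s + 6*s)
(D(9) + sqrt(22 - 34))*j(-2) = ((-12 - 6/9 + 6*9) + sqrt(22 - 34))*6 = ((-12 - 6*1/9 + 54) + sqrt(-12))*6 = ((-12 - 2/3 + 54) + 2*I*sqrt(3))*6 = (124/3 + 2*I*sqrt(3))*6 = 248 + 12*I*sqrt(3)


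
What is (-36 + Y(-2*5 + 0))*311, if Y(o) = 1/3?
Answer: -33277/3 ≈ -11092.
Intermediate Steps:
Y(o) = ⅓
(-36 + Y(-2*5 + 0))*311 = (-36 + ⅓)*311 = -107/3*311 = -33277/3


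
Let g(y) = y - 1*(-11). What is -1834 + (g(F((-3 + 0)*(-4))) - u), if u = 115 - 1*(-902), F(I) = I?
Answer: -2828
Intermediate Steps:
u = 1017 (u = 115 + 902 = 1017)
g(y) = 11 + y (g(y) = y + 11 = 11 + y)
-1834 + (g(F((-3 + 0)*(-4))) - u) = -1834 + ((11 + (-3 + 0)*(-4)) - 1*1017) = -1834 + ((11 - 3*(-4)) - 1017) = -1834 + ((11 + 12) - 1017) = -1834 + (23 - 1017) = -1834 - 994 = -2828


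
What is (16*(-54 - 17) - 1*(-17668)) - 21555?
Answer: -5023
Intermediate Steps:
(16*(-54 - 17) - 1*(-17668)) - 21555 = (16*(-71) + 17668) - 21555 = (-1136 + 17668) - 21555 = 16532 - 21555 = -5023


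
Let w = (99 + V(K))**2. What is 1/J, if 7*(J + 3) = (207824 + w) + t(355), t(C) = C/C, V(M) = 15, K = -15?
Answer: 7/220800 ≈ 3.1703e-5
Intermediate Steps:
t(C) = 1
w = 12996 (w = (99 + 15)**2 = 114**2 = 12996)
J = 220800/7 (J = -3 + ((207824 + 12996) + 1)/7 = -3 + (220820 + 1)/7 = -3 + (1/7)*220821 = -3 + 220821/7 = 220800/7 ≈ 31543.)
1/J = 1/(220800/7) = 7/220800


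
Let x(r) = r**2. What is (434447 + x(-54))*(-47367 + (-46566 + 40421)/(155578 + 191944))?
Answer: -7199467646503997/347522 ≈ -2.0717e+10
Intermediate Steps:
(434447 + x(-54))*(-47367 + (-46566 + 40421)/(155578 + 191944)) = (434447 + (-54)**2)*(-47367 + (-46566 + 40421)/(155578 + 191944)) = (434447 + 2916)*(-47367 - 6145/347522) = 437363*(-47367 - 6145*1/347522) = 437363*(-47367 - 6145/347522) = 437363*(-16461080719/347522) = -7199467646503997/347522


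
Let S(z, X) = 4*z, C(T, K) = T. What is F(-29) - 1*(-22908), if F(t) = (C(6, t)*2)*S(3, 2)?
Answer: 23052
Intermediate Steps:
F(t) = 144 (F(t) = (6*2)*(4*3) = 12*12 = 144)
F(-29) - 1*(-22908) = 144 - 1*(-22908) = 144 + 22908 = 23052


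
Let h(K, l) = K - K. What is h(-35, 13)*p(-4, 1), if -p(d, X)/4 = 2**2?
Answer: 0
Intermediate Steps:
p(d, X) = -16 (p(d, X) = -4*2**2 = -4*4 = -16)
h(K, l) = 0
h(-35, 13)*p(-4, 1) = 0*(-16) = 0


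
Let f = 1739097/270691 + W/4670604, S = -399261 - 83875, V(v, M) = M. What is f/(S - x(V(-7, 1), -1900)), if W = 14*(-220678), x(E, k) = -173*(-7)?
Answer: -1821583931404/153088823749087827 ≈ -1.1899e-5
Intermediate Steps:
x(E, k) = 1211
W = -3089492
S = -483136
f = 1821583931404/316072616841 (f = 1739097/270691 - 3089492/4670604 = 1739097*(1/270691) - 3089492*1/4670604 = 1739097/270691 - 772373/1167651 = 1821583931404/316072616841 ≈ 5.7632)
f/(S - x(V(-7, 1), -1900)) = 1821583931404/(316072616841*(-483136 - 1*1211)) = 1821583931404/(316072616841*(-483136 - 1211)) = (1821583931404/316072616841)/(-484347) = (1821583931404/316072616841)*(-1/484347) = -1821583931404/153088823749087827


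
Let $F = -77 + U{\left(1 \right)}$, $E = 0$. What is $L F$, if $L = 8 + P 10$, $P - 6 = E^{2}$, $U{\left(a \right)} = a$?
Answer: $-5168$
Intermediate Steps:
$F = -76$ ($F = -77 + 1 = -76$)
$P = 6$ ($P = 6 + 0^{2} = 6 + 0 = 6$)
$L = 68$ ($L = 8 + 6 \cdot 10 = 8 + 60 = 68$)
$L F = 68 \left(-76\right) = -5168$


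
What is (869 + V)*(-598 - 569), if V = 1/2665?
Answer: -2702638962/2665 ≈ -1.0141e+6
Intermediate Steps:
V = 1/2665 ≈ 0.00037523
(869 + V)*(-598 - 569) = (869 + 1/2665)*(-598 - 569) = (2315886/2665)*(-1167) = -2702638962/2665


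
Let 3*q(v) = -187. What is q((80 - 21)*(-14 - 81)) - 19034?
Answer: -57289/3 ≈ -19096.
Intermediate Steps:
q(v) = -187/3 (q(v) = (1/3)*(-187) = -187/3)
q((80 - 21)*(-14 - 81)) - 19034 = -187/3 - 19034 = -57289/3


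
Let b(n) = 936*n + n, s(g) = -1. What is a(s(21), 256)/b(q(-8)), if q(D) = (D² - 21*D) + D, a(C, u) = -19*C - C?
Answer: 5/52472 ≈ 9.5289e-5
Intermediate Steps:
a(C, u) = -20*C
q(D) = D² - 20*D
b(n) = 937*n
a(s(21), 256)/b(q(-8)) = (-20*(-1))/((937*(-8*(-20 - 8)))) = 20/((937*(-8*(-28)))) = 20/((937*224)) = 20/209888 = 20*(1/209888) = 5/52472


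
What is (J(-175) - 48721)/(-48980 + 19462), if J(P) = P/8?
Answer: 389943/236144 ≈ 1.6513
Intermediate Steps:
J(P) = P/8 (J(P) = P*(⅛) = P/8)
(J(-175) - 48721)/(-48980 + 19462) = ((⅛)*(-175) - 48721)/(-48980 + 19462) = (-175/8 - 48721)/(-29518) = -389943/8*(-1/29518) = 389943/236144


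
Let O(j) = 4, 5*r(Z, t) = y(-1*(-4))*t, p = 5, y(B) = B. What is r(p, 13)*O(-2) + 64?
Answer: 528/5 ≈ 105.60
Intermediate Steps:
r(Z, t) = 4*t/5 (r(Z, t) = ((-1*(-4))*t)/5 = (4*t)/5 = 4*t/5)
r(p, 13)*O(-2) + 64 = ((4/5)*13)*4 + 64 = (52/5)*4 + 64 = 208/5 + 64 = 528/5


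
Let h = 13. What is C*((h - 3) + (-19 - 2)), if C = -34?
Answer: 374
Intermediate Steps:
C*((h - 3) + (-19 - 2)) = -34*((13 - 3) + (-19 - 2)) = -34*(10 - 21) = -34*(-11) = 374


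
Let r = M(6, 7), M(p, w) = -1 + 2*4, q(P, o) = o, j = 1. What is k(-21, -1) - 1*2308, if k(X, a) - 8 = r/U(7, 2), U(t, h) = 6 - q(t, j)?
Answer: -11493/5 ≈ -2298.6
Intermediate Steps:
U(t, h) = 5 (U(t, h) = 6 - 1*1 = 6 - 1 = 5)
M(p, w) = 7 (M(p, w) = -1 + 8 = 7)
r = 7
k(X, a) = 47/5 (k(X, a) = 8 + 7/5 = 47/5)
k(-21, -1) - 1*2308 = 47/5 - 1*2308 = 47/5 - 2308 = -11493/5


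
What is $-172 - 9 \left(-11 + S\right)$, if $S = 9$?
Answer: $-154$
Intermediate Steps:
$-172 - 9 \left(-11 + S\right) = -172 - 9 \left(-11 + 9\right) = -172 - 9 \left(-2\right) = -172 - -18 = -172 + 18 = -154$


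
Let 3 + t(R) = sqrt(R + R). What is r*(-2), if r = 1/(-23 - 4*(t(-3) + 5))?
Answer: 62/1057 - 8*I*sqrt(6)/1057 ≈ 0.058657 - 0.018539*I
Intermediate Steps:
t(R) = -3 + sqrt(2)*sqrt(R) (t(R) = -3 + sqrt(R + R) = -3 + sqrt(2*R) = -3 + sqrt(2)*sqrt(R))
r = 1/(-31 - 4*I*sqrt(6)) (r = 1/(-23 - 4*((-3 + sqrt(2)*sqrt(-3)) + 5)) = 1/(-23 - 4*((-3 + sqrt(2)*(I*sqrt(3))) + 5)) = 1/(-23 - 4*((-3 + I*sqrt(6)) + 5)) = 1/(-23 - 4*(2 + I*sqrt(6))) = 1/(-23 + (-8 - 4*I*sqrt(6))) = 1/(-31 - 4*I*sqrt(6)) ≈ -0.029328 + 0.0092696*I)
r*(-2) = (I/(-31*I + 4*sqrt(6)))*(-2) = -2*I/(-31*I + 4*sqrt(6))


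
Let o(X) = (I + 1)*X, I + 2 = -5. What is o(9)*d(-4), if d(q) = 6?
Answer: -324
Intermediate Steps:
I = -7 (I = -2 - 5 = -7)
o(X) = -6*X (o(X) = (-7 + 1)*X = -6*X)
o(9)*d(-4) = -6*9*6 = -54*6 = -324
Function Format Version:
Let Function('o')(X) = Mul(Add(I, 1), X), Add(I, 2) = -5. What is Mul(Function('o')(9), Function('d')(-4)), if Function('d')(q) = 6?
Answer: -324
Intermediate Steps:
I = -7 (I = Add(-2, -5) = -7)
Function('o')(X) = Mul(-6, X) (Function('o')(X) = Mul(Add(-7, 1), X) = Mul(-6, X))
Mul(Function('o')(9), Function('d')(-4)) = Mul(Mul(-6, 9), 6) = Mul(-54, 6) = -324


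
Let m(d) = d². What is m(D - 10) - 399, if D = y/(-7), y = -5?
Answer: -15326/49 ≈ -312.78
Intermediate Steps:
D = 5/7 (D = -5/(-7) = -5*(-⅐) = 5/7 ≈ 0.71429)
m(D - 10) - 399 = (5/7 - 10)² - 399 = (-65/7)² - 399 = 4225/49 - 399 = -15326/49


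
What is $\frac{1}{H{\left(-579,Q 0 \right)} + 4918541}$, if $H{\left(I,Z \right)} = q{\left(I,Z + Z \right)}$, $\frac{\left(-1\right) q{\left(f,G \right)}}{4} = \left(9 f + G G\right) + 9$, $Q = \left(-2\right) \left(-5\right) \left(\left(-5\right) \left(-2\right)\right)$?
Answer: $\frac{1}{4939349} \approx 2.0246 \cdot 10^{-7}$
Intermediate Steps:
$Q = 100$ ($Q = 10 \cdot 10 = 100$)
$q{\left(f,G \right)} = -36 - 36 f - 4 G^{2}$ ($q{\left(f,G \right)} = - 4 \left(\left(9 f + G G\right) + 9\right) = - 4 \left(\left(9 f + G^{2}\right) + 9\right) = - 4 \left(\left(G^{2} + 9 f\right) + 9\right) = - 4 \left(9 + G^{2} + 9 f\right) = -36 - 36 f - 4 G^{2}$)
$H{\left(I,Z \right)} = -36 - 36 I - 16 Z^{2}$ ($H{\left(I,Z \right)} = -36 - 36 I - 4 \left(Z + Z\right)^{2} = -36 - 36 I - 4 \left(2 Z\right)^{2} = -36 - 36 I - 4 \cdot 4 Z^{2} = -36 - 36 I - 16 Z^{2}$)
$\frac{1}{H{\left(-579,Q 0 \right)} + 4918541} = \frac{1}{\left(-36 - -20844 - 16 \left(100 \cdot 0\right)^{2}\right) + 4918541} = \frac{1}{\left(-36 + 20844 - 16 \cdot 0^{2}\right) + 4918541} = \frac{1}{\left(-36 + 20844 - 0\right) + 4918541} = \frac{1}{\left(-36 + 20844 + 0\right) + 4918541} = \frac{1}{20808 + 4918541} = \frac{1}{4939349}$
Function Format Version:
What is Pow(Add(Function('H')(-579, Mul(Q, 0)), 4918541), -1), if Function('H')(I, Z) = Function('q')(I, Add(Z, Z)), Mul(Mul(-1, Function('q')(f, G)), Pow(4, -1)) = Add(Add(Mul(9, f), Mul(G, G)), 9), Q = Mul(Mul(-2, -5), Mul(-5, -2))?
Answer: Rational(1, 4939349) ≈ 2.0246e-7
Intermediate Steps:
Q = 100 (Q = Mul(10, 10) = 100)
Function('q')(f, G) = Add(-36, Mul(-36, f), Mul(-4, Pow(G, 2))) (Function('q')(f, G) = Mul(-4, Add(Add(Mul(9, f), Mul(G, G)), 9)) = Mul(-4, Add(Add(Mul(9, f), Pow(G, 2)), 9)) = Mul(-4, Add(Add(Pow(G, 2), Mul(9, f)), 9)) = Mul(-4, Add(9, Pow(G, 2), Mul(9, f))) = Add(-36, Mul(-36, f), Mul(-4, Pow(G, 2))))
Function('H')(I, Z) = Add(-36, Mul(-36, I), Mul(-16, Pow(Z, 2))) (Function('H')(I, Z) = Add(-36, Mul(-36, I), Mul(-4, Pow(Add(Z, Z), 2))) = Add(-36, Mul(-36, I), Mul(-4, Pow(Mul(2, Z), 2))) = Add(-36, Mul(-36, I), Mul(-4, Mul(4, Pow(Z, 2)))) = Add(-36, Mul(-36, I), Mul(-16, Pow(Z, 2))))
Pow(Add(Function('H')(-579, Mul(Q, 0)), 4918541), -1) = Pow(Add(Add(-36, Mul(-36, -579), Mul(-16, Pow(Mul(100, 0), 2))), 4918541), -1) = Pow(Add(Add(-36, 20844, Mul(-16, Pow(0, 2))), 4918541), -1) = Pow(Add(Add(-36, 20844, Mul(-16, 0)), 4918541), -1) = Pow(Add(Add(-36, 20844, 0), 4918541), -1) = Pow(Add(20808, 4918541), -1) = Pow(4939349, -1) = Rational(1, 4939349)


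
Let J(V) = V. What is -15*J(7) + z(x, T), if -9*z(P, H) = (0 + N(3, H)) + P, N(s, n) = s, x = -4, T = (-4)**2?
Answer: -944/9 ≈ -104.89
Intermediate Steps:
T = 16
z(P, H) = -1/3 - P/9 (z(P, H) = -((0 + 3) + P)/9 = -(3 + P)/9 = -1/3 - P/9)
-15*J(7) + z(x, T) = -15*7 + (-1/3 - 1/9*(-4)) = -105 + (-1/3 + 4/9) = -105 + 1/9 = -944/9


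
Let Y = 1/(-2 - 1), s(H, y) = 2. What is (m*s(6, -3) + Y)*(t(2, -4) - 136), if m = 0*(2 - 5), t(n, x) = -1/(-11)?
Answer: 1495/33 ≈ 45.303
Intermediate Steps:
t(n, x) = 1/11 (t(n, x) = -1*(-1/11) = 1/11)
Y = -⅓ (Y = 1/(-3) = -⅓ ≈ -0.33333)
m = 0 (m = 0*(-3) = 0)
(m*s(6, -3) + Y)*(t(2, -4) - 136) = (0*2 - ⅓)*(1/11 - 136) = (0 - ⅓)*(-1495/11) = -⅓*(-1495/11) = 1495/33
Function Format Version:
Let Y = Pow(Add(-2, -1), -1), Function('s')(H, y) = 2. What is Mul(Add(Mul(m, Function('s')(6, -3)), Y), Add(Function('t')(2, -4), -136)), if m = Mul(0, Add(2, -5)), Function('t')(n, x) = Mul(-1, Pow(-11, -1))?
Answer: Rational(1495, 33) ≈ 45.303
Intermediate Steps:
Function('t')(n, x) = Rational(1, 11) (Function('t')(n, x) = Mul(-1, Rational(-1, 11)) = Rational(1, 11))
Y = Rational(-1, 3) (Y = Pow(-3, -1) = Rational(-1, 3) ≈ -0.33333)
m = 0 (m = Mul(0, -3) = 0)
Mul(Add(Mul(m, Function('s')(6, -3)), Y), Add(Function('t')(2, -4), -136)) = Mul(Add(Mul(0, 2), Rational(-1, 3)), Add(Rational(1, 11), -136)) = Mul(Add(0, Rational(-1, 3)), Rational(-1495, 11)) = Mul(Rational(-1, 3), Rational(-1495, 11)) = Rational(1495, 33)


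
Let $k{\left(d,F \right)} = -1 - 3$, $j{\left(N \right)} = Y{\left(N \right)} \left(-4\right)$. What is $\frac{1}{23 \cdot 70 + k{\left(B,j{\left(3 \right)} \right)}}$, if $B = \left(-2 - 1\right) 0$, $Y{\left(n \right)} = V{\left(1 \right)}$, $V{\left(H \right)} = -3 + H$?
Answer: $\frac{1}{1606} \approx 0.00062266$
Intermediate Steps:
$Y{\left(n \right)} = -2$ ($Y{\left(n \right)} = -3 + 1 = -2$)
$j{\left(N \right)} = 8$ ($j{\left(N \right)} = \left(-2\right) \left(-4\right) = 8$)
$B = 0$ ($B = \left(-3\right) 0 = 0$)
$k{\left(d,F \right)} = -4$ ($k{\left(d,F \right)} = -1 - 3 = -4$)
$\frac{1}{23 \cdot 70 + k{\left(B,j{\left(3 \right)} \right)}} = \frac{1}{23 \cdot 70 - 4} = \frac{1}{1610 - 4} = \frac{1}{1606}$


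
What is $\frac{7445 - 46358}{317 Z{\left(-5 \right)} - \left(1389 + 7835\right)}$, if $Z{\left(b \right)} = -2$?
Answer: $\frac{12971}{3286} \approx 3.9474$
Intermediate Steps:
$\frac{7445 - 46358}{317 Z{\left(-5 \right)} - \left(1389 + 7835\right)} = \frac{7445 - 46358}{317 \left(-2\right) - \left(1389 + 7835\right)} = - \frac{38913}{-634 - 9224} = - \frac{38913}{-9858} = \left(-38913\right) \left(- \frac{1}{9858}\right) = \frac{12971}{3286}$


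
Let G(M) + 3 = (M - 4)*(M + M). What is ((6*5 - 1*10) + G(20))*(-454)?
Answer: -298278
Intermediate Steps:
G(M) = -3 + 2*M*(-4 + M) (G(M) = -3 + (M - 4)*(M + M) = -3 + (-4 + M)*(2*M) = -3 + 2*M*(-4 + M))
((6*5 - 1*10) + G(20))*(-454) = ((6*5 - 1*10) + (-3 - 8*20 + 2*20²))*(-454) = ((30 - 10) + (-3 - 160 + 2*400))*(-454) = (20 + (-3 - 160 + 800))*(-454) = (20 + 637)*(-454) = 657*(-454) = -298278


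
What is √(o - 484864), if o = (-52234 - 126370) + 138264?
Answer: 18*I*√1621 ≈ 724.71*I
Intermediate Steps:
o = -40340 (o = -178604 + 138264 = -40340)
√(o - 484864) = √(-40340 - 484864) = √(-525204) = 18*I*√1621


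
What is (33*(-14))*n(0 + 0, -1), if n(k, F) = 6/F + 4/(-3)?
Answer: 3388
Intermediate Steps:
n(k, F) = -4/3 + 6/F (n(k, F) = 6/F + 4*(-⅓) = 6/F - 4/3 = -4/3 + 6/F)
(33*(-14))*n(0 + 0, -1) = (33*(-14))*(-4/3 + 6/(-1)) = -462*(-4/3 + 6*(-1)) = -462*(-4/3 - 6) = -462*(-22/3) = 3388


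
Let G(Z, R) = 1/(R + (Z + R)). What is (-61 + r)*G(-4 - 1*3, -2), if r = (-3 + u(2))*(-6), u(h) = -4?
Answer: 19/11 ≈ 1.7273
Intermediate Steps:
r = 42 (r = (-3 - 4)*(-6) = -7*(-6) = 42)
G(Z, R) = 1/(Z + 2*R) (G(Z, R) = 1/(R + (R + Z)) = 1/(Z + 2*R))
(-61 + r)*G(-4 - 1*3, -2) = (-61 + 42)/((-4 - 1*3) + 2*(-2)) = -19/((-4 - 3) - 4) = -19/(-7 - 4) = -19/(-11) = -19*(-1/11) = 19/11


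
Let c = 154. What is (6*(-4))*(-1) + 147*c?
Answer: 22662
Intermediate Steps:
(6*(-4))*(-1) + 147*c = (6*(-4))*(-1) + 147*154 = -24*(-1) + 22638 = 24 + 22638 = 22662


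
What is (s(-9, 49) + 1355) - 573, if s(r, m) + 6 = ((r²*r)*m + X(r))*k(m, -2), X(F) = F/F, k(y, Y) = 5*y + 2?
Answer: -8822064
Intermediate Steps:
k(y, Y) = 2 + 5*y
X(F) = 1
s(r, m) = -6 + (1 + m*r³)*(2 + 5*m) (s(r, m) = -6 + ((r²*r)*m + 1)*(2 + 5*m) = -6 + (r³*m + 1)*(2 + 5*m) = -6 + (m*r³ + 1)*(2 + 5*m) = -6 + (1 + m*r³)*(2 + 5*m))
(s(-9, 49) + 1355) - 573 = ((-4 + 5*49 + 49*(-9)³*(2 + 5*49)) + 1355) - 573 = ((-4 + 245 + 49*(-729)*(2 + 245)) + 1355) - 573 = ((-4 + 245 + 49*(-729)*247) + 1355) - 573 = ((-4 + 245 - 8823087) + 1355) - 573 = (-8822846 + 1355) - 573 = -8821491 - 573 = -8822064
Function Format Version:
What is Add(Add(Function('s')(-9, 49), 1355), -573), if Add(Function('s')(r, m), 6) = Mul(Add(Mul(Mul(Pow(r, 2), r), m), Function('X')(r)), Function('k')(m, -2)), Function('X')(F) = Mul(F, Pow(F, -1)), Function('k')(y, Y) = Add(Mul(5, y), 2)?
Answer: -8822064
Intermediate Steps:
Function('k')(y, Y) = Add(2, Mul(5, y))
Function('X')(F) = 1
Function('s')(r, m) = Add(-6, Mul(Add(1, Mul(m, Pow(r, 3))), Add(2, Mul(5, m)))) (Function('s')(r, m) = Add(-6, Mul(Add(Mul(Mul(Pow(r, 2), r), m), 1), Add(2, Mul(5, m)))) = Add(-6, Mul(Add(Mul(Pow(r, 3), m), 1), Add(2, Mul(5, m)))) = Add(-6, Mul(Add(Mul(m, Pow(r, 3)), 1), Add(2, Mul(5, m)))) = Add(-6, Mul(Add(1, Mul(m, Pow(r, 3))), Add(2, Mul(5, m)))))
Add(Add(Function('s')(-9, 49), 1355), -573) = Add(Add(Add(-4, Mul(5, 49), Mul(49, Pow(-9, 3), Add(2, Mul(5, 49)))), 1355), -573) = Add(Add(Add(-4, 245, Mul(49, -729, Add(2, 245))), 1355), -573) = Add(Add(Add(-4, 245, Mul(49, -729, 247)), 1355), -573) = Add(Add(Add(-4, 245, -8823087), 1355), -573) = Add(Add(-8822846, 1355), -573) = Add(-8821491, -573) = -8822064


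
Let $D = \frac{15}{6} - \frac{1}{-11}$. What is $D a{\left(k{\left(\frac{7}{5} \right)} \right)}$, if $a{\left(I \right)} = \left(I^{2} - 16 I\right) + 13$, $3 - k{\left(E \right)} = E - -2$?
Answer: $\frac{27873}{550} \approx 50.678$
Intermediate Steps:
$k{\left(E \right)} = 1 - E$ ($k{\left(E \right)} = 3 - \left(E - -2\right) = 3 - \left(E + 2\right) = 3 - \left(2 + E\right) = 1 - E$)
$D = \frac{57}{22}$ ($D = 15 \cdot \frac{1}{6} - - \frac{1}{11} = \frac{5}{2} + \frac{1}{11} = \frac{57}{22} \approx 2.5909$)
$a{\left(I \right)} = 13 + I^{2} - 16 I$
$D a{\left(k{\left(\frac{7}{5} \right)} \right)} = \frac{57 \left(13 + \left(1 - \frac{7}{5}\right)^{2} - 16 \left(1 - \frac{7}{5}\right)\right)}{22} = \frac{57 \left(13 + \left(- \frac{2}{5}\right)^{2} - - \frac{32}{5}\right)}{22} = \frac{57 \left(13 + \frac{4}{25} + \frac{32}{5}\right)}{22} = \frac{57}{22} \cdot \frac{489}{25} = \frac{27873}{550}$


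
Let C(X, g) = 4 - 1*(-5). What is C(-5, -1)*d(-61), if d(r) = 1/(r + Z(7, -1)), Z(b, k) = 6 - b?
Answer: -9/62 ≈ -0.14516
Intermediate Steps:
C(X, g) = 9 (C(X, g) = 4 + 5 = 9)
d(r) = 1/(-1 + r) (d(r) = 1/(r + (6 - 1*7)) = 1/(r + (6 - 7)) = 1/(r - 1) = 1/(-1 + r))
C(-5, -1)*d(-61) = 9/(-1 - 61) = 9/(-62) = 9*(-1/62) = -9/62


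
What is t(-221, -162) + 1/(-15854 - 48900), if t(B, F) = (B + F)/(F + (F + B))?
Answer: 24800237/35290930 ≈ 0.70274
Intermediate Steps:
t(B, F) = (B + F)/(B + 2*F) (t(B, F) = (B + F)/(F + (B + F)) = (B + F)/(B + 2*F))
t(-221, -162) + 1/(-15854 - 48900) = (-221 - 162)/(-221 + 2*(-162)) + 1/(-15854 - 48900) = -383/(-221 - 324) + 1/(-64754) = -383/(-545) - 1/64754 = -1/545*(-383) - 1/64754 = 383/545 - 1/64754 = 24800237/35290930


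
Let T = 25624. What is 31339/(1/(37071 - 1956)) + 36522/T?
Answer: 14099208654081/12812 ≈ 1.1005e+9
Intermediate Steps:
31339/(1/(37071 - 1956)) + 36522/T = 31339/(1/(37071 - 1956)) + 36522/25624 = 31339/(1/35115) + 36522*(1/25624) = 31339/(1/35115) + 18261/12812 = 31339*35115 + 18261/12812 = 1100468985 + 18261/12812 = 14099208654081/12812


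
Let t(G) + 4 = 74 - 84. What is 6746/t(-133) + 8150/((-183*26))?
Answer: -8052892/16653 ≈ -483.57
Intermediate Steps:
t(G) = -14 (t(G) = -4 + (74 - 84) = -4 - 10 = -14)
6746/t(-133) + 8150/((-183*26)) = 6746/(-14) + 8150/((-183*26)) = 6746*(-1/14) + 8150/(-4758) = -3373/7 + 8150*(-1/4758) = -3373/7 - 4075/2379 = -8052892/16653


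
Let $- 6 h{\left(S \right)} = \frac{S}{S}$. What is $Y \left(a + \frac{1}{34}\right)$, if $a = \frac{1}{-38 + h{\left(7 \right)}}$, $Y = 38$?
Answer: $\frac{475}{3893} \approx 0.12201$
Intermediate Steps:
$h{\left(S \right)} = - \frac{1}{6}$ ($h{\left(S \right)} = - \frac{S \frac{1}{S}}{6} = \left(- \frac{1}{6}\right) 1 = - \frac{1}{6}$)
$a = - \frac{6}{229}$ ($a = \frac{1}{-38 - \frac{1}{6}} = \frac{1}{- \frac{229}{6}} = - \frac{6}{229} \approx -0.026201$)
$Y \left(a + \frac{1}{34}\right) = 38 \left(- \frac{6}{229} + \frac{1}{34}\right) = 38 \cdot \frac{25}{7786} = \frac{475}{3893}$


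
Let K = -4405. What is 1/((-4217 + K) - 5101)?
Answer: -1/13723 ≈ -7.2870e-5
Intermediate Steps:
1/((-4217 + K) - 5101) = 1/((-4217 - 4405) - 5101) = 1/(-8622 - 5101) = 1/(-13723) = -1/13723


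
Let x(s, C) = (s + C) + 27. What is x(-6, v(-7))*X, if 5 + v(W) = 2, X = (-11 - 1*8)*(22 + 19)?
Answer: -14022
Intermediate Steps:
X = -779 (X = (-11 - 8)*41 = -19*41 = -779)
v(W) = -3 (v(W) = -5 + 2 = -3)
x(s, C) = 27 + C + s (x(s, C) = (C + s) + 27 = 27 + C + s)
x(-6, v(-7))*X = (27 - 3 - 6)*(-779) = 18*(-779) = -14022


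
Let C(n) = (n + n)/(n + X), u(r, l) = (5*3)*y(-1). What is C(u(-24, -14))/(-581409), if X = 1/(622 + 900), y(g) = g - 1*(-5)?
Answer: -60880/17698283763 ≈ -3.4399e-6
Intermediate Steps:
y(g) = 5 + g (y(g) = g + 5 = 5 + g)
X = 1/1522 ≈ 0.00065703
u(r, l) = 60 (u(r, l) = (5*3)*(5 - 1) = 15*4 = 60)
C(n) = 2*n/(1/1522 + n) (C(n) = (n + n)/(n + 1/1522) = (2*n)/(1/1522 + n) = 2*n/(1/1522 + n))
C(u(-24, -14))/(-581409) = (3044*60/(1 + 1522*60))/(-581409) = (3044*60/(1 + 91320))*(-1/581409) = (3044*60/91321)*(-1/581409) = (3044*60*(1/91321))*(-1/581409) = (182640/91321)*(-1/581409) = -60880/17698283763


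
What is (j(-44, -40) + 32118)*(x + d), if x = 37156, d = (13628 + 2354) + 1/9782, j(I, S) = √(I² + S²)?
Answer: 8347402631103/4891 + 1039591834*√221/4891 ≈ 1.7098e+9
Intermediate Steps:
d = 156335925/9782 (d = 15982 + 1/9782 = 156335925/9782 ≈ 15982.)
(j(-44, -40) + 32118)*(x + d) = (√((-44)² + (-40)²) + 32118)*(37156 + 156335925/9782) = (√(1936 + 1600) + 32118)*(519795917/9782) = (√3536 + 32118)*(519795917/9782) = (4*√221 + 32118)*(519795917/9782) = (32118 + 4*√221)*(519795917/9782) = 8347402631103/4891 + 1039591834*√221/4891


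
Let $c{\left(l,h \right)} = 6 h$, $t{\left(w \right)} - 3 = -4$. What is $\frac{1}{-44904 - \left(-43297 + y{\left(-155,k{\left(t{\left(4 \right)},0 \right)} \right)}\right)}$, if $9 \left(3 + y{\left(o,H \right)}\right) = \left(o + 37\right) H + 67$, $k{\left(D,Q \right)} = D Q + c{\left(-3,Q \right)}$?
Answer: $- \frac{9}{14503} \approx -0.00062056$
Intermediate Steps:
$t{\left(w \right)} = -1$ ($t{\left(w \right)} = 3 - 4 = -1$)
$k{\left(D,Q \right)} = 6 Q + D Q$ ($k{\left(D,Q \right)} = D Q + 6 Q = 6 Q + D Q$)
$y{\left(o,H \right)} = \frac{40}{9} + \frac{H \left(37 + o\right)}{9}$ ($y{\left(o,H \right)} = -3 + \frac{\left(o + 37\right) H + 67}{9} = -3 + \frac{\left(37 + o\right) H + 67}{9} = -3 + \frac{H \left(37 + o\right) + 67}{9} = -3 + \frac{67 + H \left(37 + o\right)}{9} = -3 + \left(\frac{67}{9} + \frac{H \left(37 + o\right)}{9}\right) = \frac{40}{9} + \frac{H \left(37 + o\right)}{9}$)
$\frac{1}{-44904 - \left(-43297 + y{\left(-155,k{\left(t{\left(4 \right)},0 \right)} \right)}\right)} = \frac{1}{-44904 - \left(- \frac{389633}{9} + \frac{1}{9} \cdot 0 \left(6 - 1\right) \left(-155\right) + \frac{37}{9} \cdot 0 \left(6 - 1\right)\right)} = \frac{1}{-44904 - \left(- \frac{389633}{9} + \frac{1}{9} \cdot 0 \cdot 5 \left(-155\right) + \frac{37}{9} \cdot 0 \cdot 5\right)} = \frac{1}{-44904 - \left(- \frac{389633}{9} + 0 + \frac{1}{9} \cdot 0 \left(-155\right)\right)} = \frac{1}{-44904 + \left(43297 - \left(\frac{40}{9} + 0 + 0\right)\right)} = \frac{1}{-44904 + \left(43297 - \frac{40}{9}\right)} = \frac{1}{-44904 + \frac{389633}{9}} = \frac{1}{- \frac{14503}{9}} = - \frac{9}{14503}$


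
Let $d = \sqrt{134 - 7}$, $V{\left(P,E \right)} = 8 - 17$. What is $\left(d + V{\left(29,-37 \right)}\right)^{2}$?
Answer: $\left(9 - \sqrt{127}\right)^{2} \approx 5.1503$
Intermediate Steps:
$V{\left(P,E \right)} = -9$ ($V{\left(P,E \right)} = 8 - 17 = -9$)
$d = \sqrt{127} \approx 11.269$
$\left(d + V{\left(29,-37 \right)}\right)^{2} = \left(\sqrt{127} - 9\right)^{2} = \left(-9 + \sqrt{127}\right)^{2}$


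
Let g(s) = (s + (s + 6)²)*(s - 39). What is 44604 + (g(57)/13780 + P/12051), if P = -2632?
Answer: 142459640039/3193515 ≈ 44609.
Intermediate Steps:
g(s) = (-39 + s)*(s + (6 + s)²) (g(s) = (s + (6 + s)²)*(-39 + s) = (-39 + s)*(s + (6 + s)²))
44604 + (g(57)/13780 + P/12051) = 44604 + ((-1404 + 57³ - 471*57 - 26*57²)/13780 - 2632/12051) = 44604 + ((-1404 + 185193 - 26847 - 26*3249)*(1/13780) - 2632*1/12051) = 44604 + ((-1404 + 185193 - 26847 - 84474)*(1/13780) - 2632/12051) = 44604 + (72468*(1/13780) - 2632/12051) = 44604 + (18117/3445 - 2632/12051) = 44604 + 16096979/3193515 = 142459640039/3193515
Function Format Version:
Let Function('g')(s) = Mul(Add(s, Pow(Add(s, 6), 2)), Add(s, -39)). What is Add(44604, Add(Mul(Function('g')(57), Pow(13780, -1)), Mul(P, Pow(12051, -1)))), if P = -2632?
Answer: Rational(142459640039, 3193515) ≈ 44609.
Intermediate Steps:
Function('g')(s) = Mul(Add(-39, s), Add(s, Pow(Add(6, s), 2))) (Function('g')(s) = Mul(Add(s, Pow(Add(6, s), 2)), Add(-39, s)) = Mul(Add(-39, s), Add(s, Pow(Add(6, s), 2))))
Add(44604, Add(Mul(Function('g')(57), Pow(13780, -1)), Mul(P, Pow(12051, -1)))) = Add(44604, Add(Mul(Add(-1404, Pow(57, 3), Mul(-471, 57), Mul(-26, Pow(57, 2))), Pow(13780, -1)), Mul(-2632, Pow(12051, -1)))) = Add(44604, Add(Mul(Add(-1404, 185193, -26847, Mul(-26, 3249)), Rational(1, 13780)), Mul(-2632, Rational(1, 12051)))) = Add(44604, Add(Mul(Add(-1404, 185193, -26847, -84474), Rational(1, 13780)), Rational(-2632, 12051))) = Add(44604, Add(Mul(72468, Rational(1, 13780)), Rational(-2632, 12051))) = Add(44604, Add(Rational(18117, 3445), Rational(-2632, 12051))) = Add(44604, Rational(16096979, 3193515)) = Rational(142459640039, 3193515)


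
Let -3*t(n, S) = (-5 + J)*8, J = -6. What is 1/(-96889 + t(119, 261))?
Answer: -3/290579 ≈ -1.0324e-5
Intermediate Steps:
t(n, S) = 88/3 (t(n, S) = -(-5 - 6)*8/3 = -(-11)*8/3 = -⅓*(-88) = 88/3)
1/(-96889 + t(119, 261)) = 1/(-96889 + 88/3) = 1/(-290579/3) = -3/290579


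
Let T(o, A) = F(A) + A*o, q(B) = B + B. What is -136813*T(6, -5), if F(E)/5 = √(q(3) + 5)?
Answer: 4104390 - 684065*√11 ≈ 1.8356e+6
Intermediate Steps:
q(B) = 2*B
F(E) = 5*√11 (F(E) = 5*√(2*3 + 5) = 5*√(6 + 5) = 5*√11)
T(o, A) = 5*√11 + A*o
-136813*T(6, -5) = -136813*(5*√11 - 5*6) = -136813*(5*√11 - 30) = -136813*(-30 + 5*√11) = 4104390 - 684065*√11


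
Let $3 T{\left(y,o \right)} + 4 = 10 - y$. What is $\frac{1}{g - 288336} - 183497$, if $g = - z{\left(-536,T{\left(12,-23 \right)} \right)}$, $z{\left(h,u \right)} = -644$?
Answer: $- \frac{52790618925}{287692} \approx -1.835 \cdot 10^{5}$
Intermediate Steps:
$T{\left(y,o \right)} = 2 - \frac{y}{3}$ ($T{\left(y,o \right)} = - \frac{4}{3} + \frac{10 - y}{3} = - \frac{4}{3} - \left(- \frac{10}{3} + \frac{y}{3}\right) = 2 - \frac{y}{3}$)
$g = 644$ ($g = \left(-1\right) \left(-644\right) = 644$)
$\frac{1}{g - 288336} - 183497 = \frac{1}{644 - 288336} - 183497 = \frac{1}{-287692} - 183497 = - \frac{1}{287692} - 183497 = - \frac{52790618925}{287692}$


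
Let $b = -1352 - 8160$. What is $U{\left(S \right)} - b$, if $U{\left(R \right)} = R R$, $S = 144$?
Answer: $30248$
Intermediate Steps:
$U{\left(R \right)} = R^{2}$
$b = -9512$ ($b = -1352 - 8160 = -9512$)
$U{\left(S \right)} - b = 144^{2} - -9512 = 20736 + 9512 = 30248$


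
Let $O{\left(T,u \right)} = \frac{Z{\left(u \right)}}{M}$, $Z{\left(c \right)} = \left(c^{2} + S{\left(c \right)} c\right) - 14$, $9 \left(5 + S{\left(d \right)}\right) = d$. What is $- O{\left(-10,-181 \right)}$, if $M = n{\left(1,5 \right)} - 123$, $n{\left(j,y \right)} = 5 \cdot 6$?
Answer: $\frac{335629}{837} \approx 400.99$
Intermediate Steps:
$n{\left(j,y \right)} = 30$
$S{\left(d \right)} = -5 + \frac{d}{9}$
$M = -93$ ($M = 30 - 123 = -93$)
$Z{\left(c \right)} = -14 + c^{2} + c \left(-5 + \frac{c}{9}\right)$ ($Z{\left(c \right)} = \left(c^{2} + \left(-5 + \frac{c}{9}\right) c\right) - 14 = \left(c^{2} + c \left(-5 + \frac{c}{9}\right)\right) - 14 = -14 + c^{2} + c \left(-5 + \frac{c}{9}\right)$)
$O{\left(T,u \right)} = \frac{14}{93} - \frac{10 u^{2}}{837} + \frac{5 u}{93}$ ($O{\left(T,u \right)} = \frac{-14 - 5 u + \frac{10 u^{2}}{9}}{-93} = \left(-14 - 5 u + \frac{10 u^{2}}{9}\right) \left(- \frac{1}{93}\right) = \frac{14}{93} - \frac{10 u^{2}}{837} + \frac{5 u}{93}$)
$- O{\left(-10,-181 \right)} = - (\frac{14}{93} - \frac{10 \left(-181\right)^{2}}{837} + \frac{5}{93} \left(-181\right)) = - (\frac{14}{93} - \frac{327610}{837} - \frac{905}{93}) = \left(-1\right) \left(- \frac{335629}{837}\right) = \frac{335629}{837}$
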